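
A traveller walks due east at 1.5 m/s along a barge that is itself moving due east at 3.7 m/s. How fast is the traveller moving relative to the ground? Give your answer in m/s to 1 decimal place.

Taking east as x and north as y: barge velocity = (3.700, 0.000) m/s; traveller velocity relative to barge = (1.500, 0.000) m/s.
Velocity relative to ground = (3.700, 0.000) + (1.500, 0.000) = (5.200, 0.000) m/s.
Speed = |(5.200, 0.000)| = 5.200 m/s.

5.2 m/s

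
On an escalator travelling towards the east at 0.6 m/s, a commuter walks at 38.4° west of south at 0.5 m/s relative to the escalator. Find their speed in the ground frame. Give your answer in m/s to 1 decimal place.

0.5 m/s

Taking east as x and north as y: escalator velocity = (0.600, 0.000) m/s; commuter velocity relative to escalator = (-0.311, -0.392) m/s.
Velocity relative to ground = (0.600, 0.000) + (-0.311, -0.392) = (0.289, -0.392) m/s.
Speed = |(0.289, -0.392)| = 0.487 m/s.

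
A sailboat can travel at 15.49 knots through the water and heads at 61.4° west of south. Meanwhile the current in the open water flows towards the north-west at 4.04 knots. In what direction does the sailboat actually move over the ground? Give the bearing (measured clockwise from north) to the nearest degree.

255°

Taking east as x and north as y: velocity relative to the water = (-13.600, -7.415) knots; the water relative to ground = (-2.857, 2.857) knots.
Velocity relative to ground = (-13.600, -7.415) + (-2.857, 2.857) = (-16.457, -4.558) knots.
Bearing = atan2(-16.46, -4.56) = 254.52° clockwise from north.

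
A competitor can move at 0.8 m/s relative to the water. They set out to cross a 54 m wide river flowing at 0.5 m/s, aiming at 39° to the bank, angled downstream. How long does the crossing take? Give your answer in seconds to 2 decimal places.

107.26 s

The component of the competitor's velocity perpendicular to the bank is 0.8 × sin 39° = 0.503 m/s.
The current is parallel to the bank, so it does not affect the crossing time.
Time = 54 / 0.503 = 107.259 s.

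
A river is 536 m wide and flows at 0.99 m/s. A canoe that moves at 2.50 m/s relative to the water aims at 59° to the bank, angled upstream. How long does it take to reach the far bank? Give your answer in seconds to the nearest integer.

The component of the canoe's velocity perpendicular to the bank is 2.50 × sin 59° = 2.143 m/s.
The flow acts along the bank and has no component across it.
Time = 536 / 2.143 = 250.126 s.

250 s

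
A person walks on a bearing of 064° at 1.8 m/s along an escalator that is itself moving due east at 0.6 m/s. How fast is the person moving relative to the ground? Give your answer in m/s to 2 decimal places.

Taking east as x and north as y: escalator velocity = (0.600, 0.000) m/s; person velocity relative to escalator = (1.618, 0.789) m/s.
Velocity relative to ground = (0.600, 0.000) + (1.618, 0.789) = (2.218, 0.789) m/s.
Speed = |(2.218, 0.789)| = 2.354 m/s.

2.35 m/s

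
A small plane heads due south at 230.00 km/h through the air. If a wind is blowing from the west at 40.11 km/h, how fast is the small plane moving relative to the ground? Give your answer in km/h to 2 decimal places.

233.47 km/h

Taking east as x and north as y: velocity relative to the air = (0.000, -230.000) km/h; the air relative to ground = (40.110, 0.000) km/h.
Velocity relative to ground = (0.000, -230.000) + (40.110, 0.000) = (40.110, -230.000) km/h.
Speed = |(40.110, -230.000)| = 233.471 km/h.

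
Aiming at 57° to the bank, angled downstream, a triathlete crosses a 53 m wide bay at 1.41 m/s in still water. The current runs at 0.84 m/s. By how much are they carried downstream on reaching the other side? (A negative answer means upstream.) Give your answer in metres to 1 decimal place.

72.1 m

Perpendicular speed = 1.183 m/s; crossing time = 53 / 1.183 = 44.819 s.
Net downstream speed = 1.608 m/s.
Drift = 1.608 × 44.819 = 72.067 m (downstream).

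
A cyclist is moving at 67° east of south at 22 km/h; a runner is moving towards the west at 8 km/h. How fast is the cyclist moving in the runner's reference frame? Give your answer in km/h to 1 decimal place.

Taking east as x and north as y: cyclist velocity = (20.251, -8.596) km/h; runner velocity = (-8.000, 0.000) km/h.
Velocity of cyclist relative to runner = (20.251, -8.596) − (-8.000, 0.000) = (28.251, -8.596) km/h.
Magnitude = |(28.251, -8.596)| = 29.530 km/h.

29.5 km/h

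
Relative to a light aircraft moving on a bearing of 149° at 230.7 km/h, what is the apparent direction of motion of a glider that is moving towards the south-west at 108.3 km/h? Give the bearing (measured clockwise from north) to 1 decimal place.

301.8°

Taking east as x and north as y: glider velocity = (-76.580, -76.580) km/h; light aircraft velocity = (118.819, -197.748) km/h.
Velocity of glider relative to light aircraft = (-76.580, -76.580) − (118.819, -197.748) = (-195.399, 121.169) km/h.
Bearing = atan2(-195.40, 121.17) = 301.80° clockwise from north.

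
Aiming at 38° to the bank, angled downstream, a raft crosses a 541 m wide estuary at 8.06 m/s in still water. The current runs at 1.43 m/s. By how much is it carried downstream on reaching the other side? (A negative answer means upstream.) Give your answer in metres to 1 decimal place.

848.4 m

Perpendicular speed = 4.962 m/s; crossing time = 541 / 4.962 = 109.024 s.
Net downstream speed = 7.781 m/s.
Drift = 7.781 × 109.024 = 848.352 m (downstream).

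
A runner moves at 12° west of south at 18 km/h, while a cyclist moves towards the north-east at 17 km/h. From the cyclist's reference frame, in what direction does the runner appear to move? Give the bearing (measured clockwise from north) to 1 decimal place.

208.0°

Taking east as x and north as y: runner velocity = (-3.742, -17.607) km/h; cyclist velocity = (12.021, 12.021) km/h.
Velocity of runner relative to cyclist = (-3.742, -17.607) − (12.021, 12.021) = (-15.763, -29.627) km/h.
Bearing = atan2(-15.76, -29.63) = 208.02° clockwise from north.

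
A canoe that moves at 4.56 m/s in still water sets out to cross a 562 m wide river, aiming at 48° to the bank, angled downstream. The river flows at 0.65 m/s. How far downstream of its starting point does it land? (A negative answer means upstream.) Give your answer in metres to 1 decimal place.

613.8 m

Perpendicular speed = 3.389 m/s; crossing time = 562 / 3.389 = 165.843 s.
Net downstream speed = 3.701 m/s.
Drift = 3.701 × 165.843 = 613.825 m (downstream).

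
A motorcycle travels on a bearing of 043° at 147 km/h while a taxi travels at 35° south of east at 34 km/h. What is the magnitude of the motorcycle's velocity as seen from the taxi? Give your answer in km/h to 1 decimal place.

146.2 km/h

Taking east as x and north as y: motorcycle velocity = (100.254, 107.509) km/h; taxi velocity = (27.851, -19.502) km/h.
Velocity of motorcycle relative to taxi = (100.254, 107.509) − (27.851, -19.502) = (72.403, 127.011) km/h.
Magnitude = |(72.403, 127.011)| = 146.198 km/h.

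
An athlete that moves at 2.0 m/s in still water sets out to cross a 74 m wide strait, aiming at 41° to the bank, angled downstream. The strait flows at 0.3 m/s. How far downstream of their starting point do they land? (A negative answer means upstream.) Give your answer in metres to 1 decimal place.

Perpendicular speed = 1.312 m/s; crossing time = 74 / 1.312 = 56.397 s.
Net downstream speed = 1.809 m/s.
Drift = 1.809 × 56.397 = 102.046 m (downstream).

102.0 m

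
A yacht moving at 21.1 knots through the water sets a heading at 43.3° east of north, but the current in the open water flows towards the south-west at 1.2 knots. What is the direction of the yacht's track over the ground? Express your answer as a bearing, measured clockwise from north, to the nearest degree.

Taking east as x and north as y: velocity relative to the water = (14.471, 15.356) knots; the water relative to ground = (-0.849, -0.849) knots.
Velocity relative to ground = (14.471, 15.356) + (-0.849, -0.849) = (13.622, 14.507) knots.
Bearing = atan2(13.62, 14.51) = 43.20° clockwise from north.

043°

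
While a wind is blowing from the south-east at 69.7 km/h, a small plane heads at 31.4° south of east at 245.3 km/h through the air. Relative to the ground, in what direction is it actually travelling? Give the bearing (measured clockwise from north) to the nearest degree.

Taking east as x and north as y: velocity relative to the air = (209.376, -127.804) km/h; the air relative to ground = (-49.285, 49.285) km/h.
Velocity relative to ground = (209.376, -127.804) + (-49.285, 49.285) = (160.091, -78.518) km/h.
Bearing = atan2(160.09, -78.52) = 116.13° clockwise from north.

116°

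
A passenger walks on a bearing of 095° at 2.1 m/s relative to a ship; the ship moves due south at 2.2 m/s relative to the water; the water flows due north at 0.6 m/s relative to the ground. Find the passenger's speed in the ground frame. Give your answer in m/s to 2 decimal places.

2.75 m/s

In east/north components (m/s): passenger relative to ship = (2.092, -0.183); ship relative to water = (0.000, -2.200); water relative to ground = (0.000, 0.600).
Sum = (2.092, -1.783) m/s.
Speed = |(2.092, -1.783)| = 2.749 m/s.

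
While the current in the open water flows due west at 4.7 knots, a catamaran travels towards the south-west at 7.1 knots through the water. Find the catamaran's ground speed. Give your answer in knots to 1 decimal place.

10.9 knots

Taking east as x and north as y: velocity relative to the water = (-5.020, -5.020) knots; the water relative to ground = (-4.700, 0.000) knots.
Velocity relative to ground = (-5.020, -5.020) + (-4.700, 0.000) = (-9.720, -5.020) knots.
Speed = |(-9.720, -5.020)| = 10.940 knots.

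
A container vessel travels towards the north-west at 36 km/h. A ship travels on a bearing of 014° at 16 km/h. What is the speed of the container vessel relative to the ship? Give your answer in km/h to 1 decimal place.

Taking east as x and north as y: container vessel velocity = (-25.456, 25.456) km/h; ship velocity = (3.871, 15.525) km/h.
Velocity of container vessel relative to ship = (-25.456, 25.456) − (3.871, 15.525) = (-29.327, 9.931) km/h.
Magnitude = |(-29.327, 9.931)| = 30.962 km/h.

31.0 km/h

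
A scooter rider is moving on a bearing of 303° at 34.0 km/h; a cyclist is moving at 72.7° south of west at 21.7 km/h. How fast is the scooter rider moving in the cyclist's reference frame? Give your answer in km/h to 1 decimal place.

45.0 km/h

Taking east as x and north as y: scooter rider velocity = (-28.515, 18.518) km/h; cyclist velocity = (-6.453, -20.718) km/h.
Velocity of scooter rider relative to cyclist = (-28.515, 18.518) − (-6.453, -20.718) = (-22.062, 39.236) km/h.
Magnitude = |(-22.062, 39.236)| = 45.013 km/h.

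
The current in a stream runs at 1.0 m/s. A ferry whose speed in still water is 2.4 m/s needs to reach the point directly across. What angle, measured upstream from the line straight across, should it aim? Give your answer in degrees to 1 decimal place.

24.6°

To cancel the current, the upstream component of the ferry's velocity must equal the flow: 2.4 sin θ = 1.0.
sin θ = 1.0 / 2.4 = 0.4167.
θ = arcsin(0.4167) = 24.624°.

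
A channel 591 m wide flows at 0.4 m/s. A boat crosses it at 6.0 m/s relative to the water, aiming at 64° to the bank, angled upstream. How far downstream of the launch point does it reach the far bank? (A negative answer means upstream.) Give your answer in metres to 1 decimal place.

-244.4 m

Perpendicular speed = 5.393 m/s; crossing time = 591 / 5.393 = 109.591 s.
Net downstream speed = -2.230 m/s.
Drift = -2.230 × 109.591 = -244.413 m (upstream).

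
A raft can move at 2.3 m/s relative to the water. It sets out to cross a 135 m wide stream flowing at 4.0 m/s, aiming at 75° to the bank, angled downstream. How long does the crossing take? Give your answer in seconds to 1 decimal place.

The component of the raft's velocity perpendicular to the bank is 2.3 × sin 75° = 2.222 m/s.
The flow acts along the bank and has no component across it.
Time = 135 / 2.222 = 60.766 s.

60.8 s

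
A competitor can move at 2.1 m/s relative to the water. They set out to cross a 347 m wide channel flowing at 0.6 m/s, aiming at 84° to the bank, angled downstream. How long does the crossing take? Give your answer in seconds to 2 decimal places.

166.15 s

The component of the competitor's velocity perpendicular to the bank is 2.1 × sin 84° = 2.088 m/s.
The flow acts along the bank and has no component across it.
Time = 347 / 2.088 = 166.148 s.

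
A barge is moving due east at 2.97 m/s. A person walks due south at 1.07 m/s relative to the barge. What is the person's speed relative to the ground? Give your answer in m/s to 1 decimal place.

3.2 m/s

Taking east as x and north as y: barge velocity = (2.970, 0.000) m/s; person velocity relative to barge = (0.000, -1.070) m/s.
Velocity relative to ground = (2.970, 0.000) + (0.000, -1.070) = (2.970, -1.070) m/s.
Speed = |(2.970, -1.070)| = 3.157 m/s.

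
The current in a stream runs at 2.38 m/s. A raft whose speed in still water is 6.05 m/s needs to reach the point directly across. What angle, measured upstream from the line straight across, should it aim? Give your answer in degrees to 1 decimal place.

23.2°

To cancel the current, the upstream component of the raft's velocity must equal the flow: 6.05 sin θ = 2.38.
sin θ = 2.38 / 6.05 = 0.3934.
θ = arcsin(0.3934) = 23.166°.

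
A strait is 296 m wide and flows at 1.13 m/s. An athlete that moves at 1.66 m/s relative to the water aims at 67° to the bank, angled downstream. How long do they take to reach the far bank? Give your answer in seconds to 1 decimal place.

193.7 s

The component of the athlete's velocity perpendicular to the bank is 1.66 × sin 67° = 1.528 m/s.
The flow acts along the bank and has no component across it.
Time = 296 / 1.528 = 193.712 s.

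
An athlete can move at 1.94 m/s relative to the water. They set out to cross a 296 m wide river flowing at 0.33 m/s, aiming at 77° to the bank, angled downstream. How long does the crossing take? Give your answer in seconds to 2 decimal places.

156.59 s

The component of the athlete's velocity perpendicular to the bank is 1.94 × sin 77° = 1.890 m/s.
Only the cross-stream component determines the crossing time; the current contributes nothing perpendicular to the bank.
Time = 296 / 1.890 = 156.591 s.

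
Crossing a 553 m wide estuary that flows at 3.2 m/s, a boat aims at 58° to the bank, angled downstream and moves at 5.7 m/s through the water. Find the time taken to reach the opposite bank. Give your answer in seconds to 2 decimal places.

The component of the boat's velocity perpendicular to the bank is 5.7 × sin 58° = 4.834 m/s.
Only the cross-stream component determines the crossing time; the current contributes nothing perpendicular to the bank.
Time = 553 / 4.834 = 114.401 s.

114.40 s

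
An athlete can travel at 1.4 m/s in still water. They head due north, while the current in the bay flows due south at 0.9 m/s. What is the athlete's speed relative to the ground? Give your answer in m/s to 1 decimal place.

Taking east as x and north as y: velocity relative to the water = (0.000, 1.400) m/s; the water relative to ground = (0.000, -0.900) m/s.
Velocity relative to ground = (0.000, 1.400) + (0.000, -0.900) = (0.000, 0.500) m/s.
Speed = |(0.000, 0.500)| = 0.500 m/s.

0.5 m/s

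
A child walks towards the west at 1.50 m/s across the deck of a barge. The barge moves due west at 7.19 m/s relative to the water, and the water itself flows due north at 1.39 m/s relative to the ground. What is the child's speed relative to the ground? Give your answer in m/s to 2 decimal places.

8.80 m/s

In east/north components (m/s): child relative to barge = (-1.500, 0.000); barge relative to water = (-7.190, 0.000); water relative to ground = (0.000, 1.390).
Sum = (-8.690, 1.390) m/s.
Speed = |(-8.690, 1.390)| = 8.800 m/s.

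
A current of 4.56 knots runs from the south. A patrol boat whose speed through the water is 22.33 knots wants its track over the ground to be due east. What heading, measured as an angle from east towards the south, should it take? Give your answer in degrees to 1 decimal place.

11.8°

The current pushes perpendicular to the desired track; the heading must have a component into the current equal to 4.56 knots: 22.33 sin θ = 4.56.
sin θ = 0.2042, so θ = 11.783°.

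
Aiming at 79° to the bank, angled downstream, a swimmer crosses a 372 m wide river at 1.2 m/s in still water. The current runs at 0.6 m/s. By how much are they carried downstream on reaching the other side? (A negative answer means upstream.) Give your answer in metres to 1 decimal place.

261.8 m

Perpendicular speed = 1.178 m/s; crossing time = 372 / 1.178 = 315.802 s.
Net downstream speed = 0.829 m/s.
Drift = 0.829 × 315.802 = 261.791 m (downstream).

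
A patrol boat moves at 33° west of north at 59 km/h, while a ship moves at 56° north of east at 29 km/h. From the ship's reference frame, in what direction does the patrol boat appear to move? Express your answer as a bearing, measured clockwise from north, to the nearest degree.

Taking east as x and north as y: patrol boat velocity = (-32.134, 49.482) km/h; ship velocity = (16.217, 24.042) km/h.
Velocity of patrol boat relative to ship = (-32.134, 49.482) − (16.217, 24.042) = (-48.350, 25.439) km/h.
Bearing = atan2(-48.35, 25.44) = 297.75° clockwise from north.

298°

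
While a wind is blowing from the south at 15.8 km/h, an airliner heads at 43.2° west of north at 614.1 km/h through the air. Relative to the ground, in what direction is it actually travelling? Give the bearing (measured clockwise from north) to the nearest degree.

Taking east as x and north as y: velocity relative to the air = (-420.380, 447.660) km/h; the air relative to ground = (0.000, 15.800) km/h.
Velocity relative to ground = (-420.380, 447.660) + (0.000, 15.800) = (-420.380, 463.460) km/h.
Bearing = atan2(-420.38, 463.46) = 317.79° clockwise from north.

318°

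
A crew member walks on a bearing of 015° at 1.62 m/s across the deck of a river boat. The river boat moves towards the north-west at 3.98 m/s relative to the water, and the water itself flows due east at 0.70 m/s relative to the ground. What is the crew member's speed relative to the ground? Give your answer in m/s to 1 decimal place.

4.7 m/s

In east/north components (m/s): crew member relative to river boat = (0.419, 1.565); river boat relative to water = (-2.814, 2.814); water relative to ground = (0.700, 0.000).
Sum = (-1.695, 4.379) m/s.
Speed = |(-1.695, 4.379)| = 4.696 m/s.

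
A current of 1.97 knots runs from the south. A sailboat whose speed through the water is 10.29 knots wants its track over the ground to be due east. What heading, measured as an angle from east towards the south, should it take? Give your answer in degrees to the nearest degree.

11°

The current pushes perpendicular to the desired track; the heading must have a component into the current equal to 1.97 knots: 10.29 sin θ = 1.97.
sin θ = 0.1914, so θ = 11.037°.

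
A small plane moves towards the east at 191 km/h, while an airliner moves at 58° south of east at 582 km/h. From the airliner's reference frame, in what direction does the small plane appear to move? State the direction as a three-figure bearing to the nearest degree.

Taking east as x and north as y: small plane velocity = (191.000, 0.000) km/h; airliner velocity = (308.413, -493.564) km/h.
Velocity of small plane relative to airliner = (191.000, 0.000) − (308.413, -493.564) = (-117.413, 493.564) km/h.
Bearing = atan2(-117.41, 493.56) = 346.62° clockwise from north.

347°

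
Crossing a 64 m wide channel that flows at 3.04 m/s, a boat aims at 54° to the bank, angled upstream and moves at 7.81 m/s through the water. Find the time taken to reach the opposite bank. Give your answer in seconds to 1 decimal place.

10.1 s

The component of the boat's velocity perpendicular to the bank is 7.81 × sin 54° = 6.318 m/s.
The current is parallel to the bank, so it does not affect the crossing time.
Time = 64 / 6.318 = 10.129 s.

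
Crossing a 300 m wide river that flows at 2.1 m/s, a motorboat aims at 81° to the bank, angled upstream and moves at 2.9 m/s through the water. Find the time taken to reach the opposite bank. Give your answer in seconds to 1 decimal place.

The component of the motorboat's velocity perpendicular to the bank is 2.9 × sin 81° = 2.864 m/s.
The flow acts along the bank and has no component across it.
Time = 300 / 2.864 = 104.738 s.

104.7 s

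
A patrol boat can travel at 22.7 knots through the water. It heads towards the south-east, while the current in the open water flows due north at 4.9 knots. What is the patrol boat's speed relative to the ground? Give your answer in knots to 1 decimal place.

19.5 knots

Taking east as x and north as y: velocity relative to the water = (16.051, -16.051) knots; the water relative to ground = (0.000, 4.900) knots.
Velocity relative to ground = (16.051, -16.051) + (0.000, 4.900) = (16.051, -11.151) knots.
Speed = |(16.051, -11.151)| = 19.545 knots.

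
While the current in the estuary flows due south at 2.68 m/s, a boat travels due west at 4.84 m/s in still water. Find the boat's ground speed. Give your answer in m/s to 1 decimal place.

5.5 m/s

Taking east as x and north as y: velocity relative to the water = (-4.840, 0.000) m/s; the water relative to ground = (0.000, -2.680) m/s.
Velocity relative to ground = (-4.840, 0.000) + (0.000, -2.680) = (-4.840, -2.680) m/s.
Speed = |(-4.840, -2.680)| = 5.532 m/s.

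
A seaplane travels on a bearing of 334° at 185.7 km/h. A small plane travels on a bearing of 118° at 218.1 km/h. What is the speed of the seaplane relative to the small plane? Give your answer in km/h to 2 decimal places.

Taking east as x and north as y: seaplane velocity = (-81.406, 166.906) km/h; small plane velocity = (192.571, -102.392) km/h.
Velocity of seaplane relative to small plane = (-81.406, 166.906) − (192.571, -102.392) = (-273.976, 269.298) km/h.
Magnitude = |(-273.976, 269.298)| = 384.167 km/h.

384.17 km/h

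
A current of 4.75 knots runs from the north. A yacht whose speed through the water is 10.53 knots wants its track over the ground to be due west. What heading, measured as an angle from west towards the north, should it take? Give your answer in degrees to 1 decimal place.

26.8°

The current pushes perpendicular to the desired track; the heading must have a component into the current equal to 4.75 knots: 10.53 sin θ = 4.75.
sin θ = 0.4511, so θ = 26.814°.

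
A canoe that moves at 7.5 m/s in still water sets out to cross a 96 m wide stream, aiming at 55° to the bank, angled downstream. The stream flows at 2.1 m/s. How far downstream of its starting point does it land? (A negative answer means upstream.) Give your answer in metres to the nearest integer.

100 m

Perpendicular speed = 6.144 m/s; crossing time = 96 / 6.144 = 15.626 s.
Net downstream speed = 6.402 m/s.
Drift = 6.402 × 15.626 = 100.034 m (downstream).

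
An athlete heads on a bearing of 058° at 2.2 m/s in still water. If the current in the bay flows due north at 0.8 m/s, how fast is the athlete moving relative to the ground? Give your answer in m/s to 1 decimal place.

2.7 m/s

Taking east as x and north as y: velocity relative to the water = (1.866, 1.166) m/s; the water relative to ground = (0.000, 0.800) m/s.
Velocity relative to ground = (1.866, 1.166) + (0.000, 0.800) = (1.866, 1.966) m/s.
Speed = |(1.866, 1.966)| = 2.710 m/s.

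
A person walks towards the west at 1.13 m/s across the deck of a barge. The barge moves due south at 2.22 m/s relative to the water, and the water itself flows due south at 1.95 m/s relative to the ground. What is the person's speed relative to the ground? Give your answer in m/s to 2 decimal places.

4.32 m/s

In east/north components (m/s): person relative to barge = (-1.130, 0.000); barge relative to water = (0.000, -2.220); water relative to ground = (0.000, -1.950).
Sum = (-1.130, -4.170) m/s.
Speed = |(-1.130, -4.170)| = 4.320 m/s.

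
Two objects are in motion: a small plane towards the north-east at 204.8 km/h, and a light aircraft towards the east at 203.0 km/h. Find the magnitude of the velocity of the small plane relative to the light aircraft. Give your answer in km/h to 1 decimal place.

Taking east as x and north as y: small plane velocity = (144.815, 144.815) km/h; light aircraft velocity = (203.000, 0.000) km/h.
Velocity of small plane relative to light aircraft = (144.815, 144.815) − (203.000, 0.000) = (-58.185, 144.815) km/h.
Magnitude = |(-58.185, 144.815)| = 156.067 km/h.

156.1 km/h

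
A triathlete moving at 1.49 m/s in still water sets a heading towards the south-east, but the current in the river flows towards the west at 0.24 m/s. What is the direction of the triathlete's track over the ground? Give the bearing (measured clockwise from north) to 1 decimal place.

Taking east as x and north as y: velocity relative to the water = (1.054, -1.054) m/s; the water relative to ground = (-0.240, 0.000) m/s.
Velocity relative to ground = (1.054, -1.054) + (-0.240, 0.000) = (0.814, -1.054) m/s.
Bearing = atan2(0.81, -1.05) = 142.32° clockwise from north.

142.3°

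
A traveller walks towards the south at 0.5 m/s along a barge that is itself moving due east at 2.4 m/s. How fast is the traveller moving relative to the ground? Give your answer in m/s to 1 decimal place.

Taking east as x and north as y: barge velocity = (2.400, 0.000) m/s; traveller velocity relative to barge = (0.000, -0.500) m/s.
Velocity relative to ground = (2.400, 0.000) + (0.000, -0.500) = (2.400, -0.500) m/s.
Speed = |(2.400, -0.500)| = 2.452 m/s.

2.5 m/s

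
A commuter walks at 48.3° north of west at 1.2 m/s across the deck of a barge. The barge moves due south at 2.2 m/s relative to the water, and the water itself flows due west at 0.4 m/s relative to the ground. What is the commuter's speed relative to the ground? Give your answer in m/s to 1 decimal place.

1.8 m/s

In east/north components (m/s): commuter relative to barge = (-0.798, 0.896); barge relative to water = (0.000, -2.200); water relative to ground = (-0.400, 0.000).
Sum = (-1.198, -1.304) m/s.
Speed = |(-1.198, -1.304)| = 1.771 m/s.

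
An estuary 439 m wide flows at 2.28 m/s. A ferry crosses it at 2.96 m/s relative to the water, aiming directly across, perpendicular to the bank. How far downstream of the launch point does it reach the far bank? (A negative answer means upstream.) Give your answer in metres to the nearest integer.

338 m

Perpendicular speed = 2.960 m/s; crossing time = 439 / 2.960 = 148.311 s.
Net downstream speed = 2.280 m/s.
Drift = 2.280 × 148.311 = 338.149 m (downstream).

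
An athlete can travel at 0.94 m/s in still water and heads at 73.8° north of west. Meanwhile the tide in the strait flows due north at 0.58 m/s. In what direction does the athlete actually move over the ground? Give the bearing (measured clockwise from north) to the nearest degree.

350°

Taking east as x and north as y: velocity relative to the water = (-0.262, 0.903) m/s; the water relative to ground = (0.000, 0.580) m/s.
Velocity relative to ground = (-0.262, 0.903) + (0.000, 0.580) = (-0.262, 1.483) m/s.
Bearing = atan2(-0.26, 1.48) = 349.97° clockwise from north.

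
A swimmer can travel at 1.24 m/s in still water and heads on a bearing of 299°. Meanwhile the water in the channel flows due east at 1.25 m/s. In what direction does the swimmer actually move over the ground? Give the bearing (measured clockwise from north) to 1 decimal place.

Taking east as x and north as y: velocity relative to the water = (-1.085, 0.601) m/s; the water relative to ground = (1.250, 0.000) m/s.
Velocity relative to ground = (-1.085, 0.601) + (1.250, 0.000) = (0.165, 0.601) m/s.
Bearing = atan2(0.17, 0.60) = 15.39° clockwise from north.

015.4°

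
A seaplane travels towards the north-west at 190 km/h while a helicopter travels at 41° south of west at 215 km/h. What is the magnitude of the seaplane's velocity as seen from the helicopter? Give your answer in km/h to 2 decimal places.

Taking east as x and north as y: seaplane velocity = (-134.350, 134.350) km/h; helicopter velocity = (-162.263, -141.053) km/h.
Velocity of seaplane relative to helicopter = (-134.350, 134.350) − (-162.263, -141.053) = (27.912, 275.403) km/h.
Magnitude = |(27.912, 275.403)| = 276.814 km/h.

276.81 km/h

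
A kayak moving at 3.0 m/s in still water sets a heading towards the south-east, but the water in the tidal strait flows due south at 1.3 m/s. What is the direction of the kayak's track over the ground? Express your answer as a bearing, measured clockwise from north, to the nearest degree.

148°

Taking east as x and north as y: velocity relative to the water = (2.121, -2.121) m/s; the water relative to ground = (0.000, -1.300) m/s.
Velocity relative to ground = (2.121, -2.121) + (0.000, -1.300) = (2.121, -3.421) m/s.
Bearing = atan2(2.12, -3.42) = 148.20° clockwise from north.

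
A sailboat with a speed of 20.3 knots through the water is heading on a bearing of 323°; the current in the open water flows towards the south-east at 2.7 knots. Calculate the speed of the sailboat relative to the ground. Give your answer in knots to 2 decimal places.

Taking east as x and north as y: velocity relative to the water = (-12.217, 16.212) knots; the water relative to ground = (1.909, -1.909) knots.
Velocity relative to ground = (-12.217, 16.212) + (1.909, -1.909) = (-10.308, 14.303) knots.
Speed = |(-10.308, 14.303)| = 17.630 knots.

17.63 knots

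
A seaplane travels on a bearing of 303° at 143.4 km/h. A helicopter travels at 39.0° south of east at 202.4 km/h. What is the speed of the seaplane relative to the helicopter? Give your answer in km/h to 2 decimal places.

Taking east as x and north as y: seaplane velocity = (-120.265, 78.101) km/h; helicopter velocity = (157.294, -127.374) km/h.
Velocity of seaplane relative to helicopter = (-120.265, 78.101) − (157.294, -127.374) = (-277.560, 205.476) km/h.
Magnitude = |(-277.560, 205.476)| = 345.340 km/h.

345.34 km/h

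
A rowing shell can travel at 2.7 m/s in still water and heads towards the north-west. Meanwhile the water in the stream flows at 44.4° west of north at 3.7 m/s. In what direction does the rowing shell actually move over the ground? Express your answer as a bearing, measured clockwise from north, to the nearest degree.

Taking east as x and north as y: velocity relative to the water = (-1.909, 1.909) m/s; the water relative to ground = (-2.589, 2.644) m/s.
Velocity relative to ground = (-1.909, 1.909) + (-2.589, 2.644) = (-4.498, 4.553) m/s.
Bearing = atan2(-4.50, 4.55) = 315.35° clockwise from north.

315°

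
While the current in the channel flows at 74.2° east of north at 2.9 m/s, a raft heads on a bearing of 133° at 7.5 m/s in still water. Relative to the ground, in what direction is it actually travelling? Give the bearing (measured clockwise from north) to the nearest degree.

Taking east as x and north as y: velocity relative to the water = (5.485, -5.115) m/s; the water relative to ground = (2.790, 0.790) m/s.
Velocity relative to ground = (5.485, -5.115) + (2.790, 0.790) = (8.276, -4.325) m/s.
Bearing = atan2(8.28, -4.33) = 117.59° clockwise from north.

118°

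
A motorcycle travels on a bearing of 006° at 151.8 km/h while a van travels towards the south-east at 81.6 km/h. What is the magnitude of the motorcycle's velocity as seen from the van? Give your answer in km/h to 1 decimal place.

Taking east as x and north as y: motorcycle velocity = (15.867, 150.968) km/h; van velocity = (57.700, -57.700) km/h.
Velocity of motorcycle relative to van = (15.867, 150.968) − (57.700, -57.700) = (-41.832, 208.668) km/h.
Magnitude = |(-41.832, 208.668)| = 212.820 km/h.

212.8 km/h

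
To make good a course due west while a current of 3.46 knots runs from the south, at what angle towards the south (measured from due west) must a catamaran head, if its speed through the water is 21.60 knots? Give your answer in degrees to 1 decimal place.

The current pushes perpendicular to the desired track; the heading must have a component into the current equal to 3.46 knots: 21.60 sin θ = 3.46.
sin θ = 0.1602, so θ = 9.218°.

9.2°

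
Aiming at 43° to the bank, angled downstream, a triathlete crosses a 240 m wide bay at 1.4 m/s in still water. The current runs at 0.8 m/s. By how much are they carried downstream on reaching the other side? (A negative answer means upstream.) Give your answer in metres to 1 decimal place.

458.5 m

Perpendicular speed = 0.955 m/s; crossing time = 240 / 0.955 = 251.362 s.
Net downstream speed = 1.824 m/s.
Drift = 1.824 × 251.362 = 458.458 m (downstream).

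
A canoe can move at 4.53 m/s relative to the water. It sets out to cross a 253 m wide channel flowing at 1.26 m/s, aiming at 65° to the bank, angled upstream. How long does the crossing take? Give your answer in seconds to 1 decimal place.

61.6 s

The component of the canoe's velocity perpendicular to the bank is 4.53 × sin 65° = 4.106 m/s.
Only the cross-stream component determines the crossing time; the current contributes nothing perpendicular to the bank.
Time = 253 / 4.106 = 61.624 s.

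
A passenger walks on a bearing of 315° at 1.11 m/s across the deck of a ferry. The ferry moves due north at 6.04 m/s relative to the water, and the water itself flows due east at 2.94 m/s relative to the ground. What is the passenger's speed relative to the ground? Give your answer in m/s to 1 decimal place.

In east/north components (m/s): passenger relative to ferry = (-0.785, 0.785); ferry relative to water = (0.000, 6.040); water relative to ground = (2.940, 0.000).
Sum = (2.155, 6.825) m/s.
Speed = |(2.155, 6.825)| = 7.157 m/s.

7.2 m/s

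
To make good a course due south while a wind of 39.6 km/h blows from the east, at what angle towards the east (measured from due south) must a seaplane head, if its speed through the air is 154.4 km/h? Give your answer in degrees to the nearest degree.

15°

The wind pushes perpendicular to the desired track; the heading must have a component into the wind equal to 39.6 km/h: 154.4 sin θ = 39.6.
sin θ = 0.2565, so θ = 14.861°.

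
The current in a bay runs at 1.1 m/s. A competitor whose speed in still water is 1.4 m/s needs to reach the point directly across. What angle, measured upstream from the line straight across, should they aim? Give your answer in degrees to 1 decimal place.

To cancel the current, the upstream component of the competitor's velocity must equal the flow: 1.4 sin θ = 1.1.
sin θ = 1.1 / 1.4 = 0.7857.
θ = arcsin(0.7857) = 51.787°.

51.8°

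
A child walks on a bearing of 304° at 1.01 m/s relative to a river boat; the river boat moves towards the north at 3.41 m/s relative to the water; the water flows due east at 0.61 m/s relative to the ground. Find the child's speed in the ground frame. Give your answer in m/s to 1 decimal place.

4.0 m/s

In east/north components (m/s): child relative to river boat = (-0.837, 0.565); river boat relative to water = (0.000, 3.410); water relative to ground = (0.610, 0.000).
Sum = (-0.227, 3.975) m/s.
Speed = |(-0.227, 3.975)| = 3.981 m/s.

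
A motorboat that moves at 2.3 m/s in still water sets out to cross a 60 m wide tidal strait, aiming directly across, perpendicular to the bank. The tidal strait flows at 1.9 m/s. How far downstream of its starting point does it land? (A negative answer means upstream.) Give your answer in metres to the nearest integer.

50 m

Perpendicular speed = 2.300 m/s; crossing time = 60 / 2.300 = 26.087 s.
Net downstream speed = 1.900 m/s.
Drift = 1.900 × 26.087 = 49.565 m (downstream).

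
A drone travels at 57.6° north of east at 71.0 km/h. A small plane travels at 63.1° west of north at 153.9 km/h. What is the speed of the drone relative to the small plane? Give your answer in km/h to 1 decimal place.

175.6 km/h

Taking east as x and north as y: drone velocity = (38.044, 59.947) km/h; small plane velocity = (-137.248, 69.630) km/h.
Velocity of drone relative to small plane = (38.044, 59.947) − (-137.248, 69.630) = (175.291, -9.682) km/h.
Magnitude = |(175.291, -9.682)| = 175.559 km/h.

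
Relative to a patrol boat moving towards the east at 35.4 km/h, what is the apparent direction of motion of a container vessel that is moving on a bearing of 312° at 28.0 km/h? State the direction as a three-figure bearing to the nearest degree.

Taking east as x and north as y: container vessel velocity = (-20.808, 18.736) km/h; patrol boat velocity = (35.400, 0.000) km/h.
Velocity of container vessel relative to patrol boat = (-20.808, 18.736) − (35.400, 0.000) = (-56.208, 18.736) km/h.
Bearing = atan2(-56.21, 18.74) = 288.43° clockwise from north.

288°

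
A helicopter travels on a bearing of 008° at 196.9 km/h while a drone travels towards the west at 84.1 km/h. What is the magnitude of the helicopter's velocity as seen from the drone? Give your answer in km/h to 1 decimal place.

224.6 km/h

Taking east as x and north as y: helicopter velocity = (27.403, 194.984) km/h; drone velocity = (-84.100, 0.000) km/h.
Velocity of helicopter relative to drone = (27.403, 194.984) − (-84.100, 0.000) = (111.503, 194.984) km/h.
Magnitude = |(111.503, 194.984)| = 224.614 km/h.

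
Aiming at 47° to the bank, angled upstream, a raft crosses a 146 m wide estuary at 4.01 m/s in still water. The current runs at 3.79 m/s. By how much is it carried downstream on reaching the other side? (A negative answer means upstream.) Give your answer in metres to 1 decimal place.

Perpendicular speed = 2.933 m/s; crossing time = 146 / 2.933 = 49.783 s.
Net downstream speed = 1.055 m/s.
Drift = 1.055 × 49.783 = 52.530 m (downstream).

52.5 m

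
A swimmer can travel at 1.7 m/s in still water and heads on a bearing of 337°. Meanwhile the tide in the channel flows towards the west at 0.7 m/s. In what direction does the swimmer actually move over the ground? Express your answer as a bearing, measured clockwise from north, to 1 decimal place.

Taking east as x and north as y: velocity relative to the water = (-0.664, 1.565) m/s; the water relative to ground = (-0.700, 0.000) m/s.
Velocity relative to ground = (-0.664, 1.565) + (-0.700, 0.000) = (-1.364, 1.565) m/s.
Bearing = atan2(-1.36, 1.56) = 318.92° clockwise from north.

318.9°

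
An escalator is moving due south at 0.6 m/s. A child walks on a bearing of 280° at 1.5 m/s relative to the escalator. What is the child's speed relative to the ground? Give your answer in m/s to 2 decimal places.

1.52 m/s

Taking east as x and north as y: escalator velocity = (0.000, -0.600) m/s; child velocity relative to escalator = (-1.477, 0.260) m/s.
Velocity relative to ground = (0.000, -0.600) + (-1.477, 0.260) = (-1.477, -0.340) m/s.
Speed = |(-1.477, -0.340)| = 1.516 m/s.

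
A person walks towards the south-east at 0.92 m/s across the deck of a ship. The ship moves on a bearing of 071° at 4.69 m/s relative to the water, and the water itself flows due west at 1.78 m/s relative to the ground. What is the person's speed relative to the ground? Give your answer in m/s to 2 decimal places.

In east/north components (m/s): person relative to ship = (0.651, -0.651); ship relative to water = (4.434, 1.527); water relative to ground = (-1.780, 0.000).
Sum = (3.305, 0.876) m/s.
Speed = |(3.305, 0.876)| = 3.419 m/s.

3.42 m/s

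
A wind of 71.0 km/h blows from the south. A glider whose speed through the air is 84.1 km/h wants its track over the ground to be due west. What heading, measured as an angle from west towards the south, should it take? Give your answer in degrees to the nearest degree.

58°

The wind pushes perpendicular to the desired track; the heading must have a component into the wind equal to 71.0 km/h: 84.1 sin θ = 71.0.
sin θ = 0.8442, so θ = 57.590°.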